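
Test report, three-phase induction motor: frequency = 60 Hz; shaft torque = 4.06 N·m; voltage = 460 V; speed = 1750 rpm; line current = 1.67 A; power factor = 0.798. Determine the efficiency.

70.1 %

ω = 2π × 1750/60 = 183.3 rad/s; P_out = τω = 4.06 × 183.3 = 744 W
P_in = √3·V_L·I_L·cosφ = 1.732 × 460 × 1.67 × 0.798 = 1062 W
η = P_out / P_in = 744 / 1062 = 0.701 = 70.1%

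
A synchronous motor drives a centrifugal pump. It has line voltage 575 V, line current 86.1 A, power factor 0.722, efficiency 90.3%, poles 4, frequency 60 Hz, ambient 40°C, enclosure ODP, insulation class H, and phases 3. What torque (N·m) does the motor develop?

297 N·m

P_in = √3·V·I·cosφ = 1.732 × 575 × 86.1 × 0.722 = 61909 W
P_out = η·P_in = 0.903 × 61909 = 55904 W
n = n_s = 120×60/4 = 1800 rpm (synchronous)
ω = 2π×1800/60 = 188.5 rad/s
τ = P_out/ω = 55904/188.5 = 297 N·m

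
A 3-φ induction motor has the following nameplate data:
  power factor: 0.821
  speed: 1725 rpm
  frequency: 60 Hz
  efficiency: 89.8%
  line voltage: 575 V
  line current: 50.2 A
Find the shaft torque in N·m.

204 N·m

P_in = √3·V·I·cosφ = 1.732 × 575 × 50.2 × 0.821 = 41045 W
P_out = η·P_in = 0.898 × 41045 = 36858 W
n = 1725 rpm
ω = 2π×1725/60 = 180.6 rad/s
τ = P_out/ω = 36858/180.6 = 204 N·m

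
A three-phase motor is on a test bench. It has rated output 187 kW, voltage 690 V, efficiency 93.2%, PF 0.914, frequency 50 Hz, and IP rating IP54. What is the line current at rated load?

184 A

P_out = 187 kW = 187000 W
P_in = P_out / η = 187000 / 0.932 = 200644 W
I_L = P_in / (√3·V_L·cosφ) = 200644 / (1.732 × 690 × 0.914) = 184 A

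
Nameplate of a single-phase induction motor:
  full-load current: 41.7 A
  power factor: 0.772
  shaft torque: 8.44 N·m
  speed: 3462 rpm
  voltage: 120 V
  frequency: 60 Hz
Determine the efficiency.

ω = 2π × 3462/60 = 362.5 rad/s; P_out = τω = 8.44 × 362.5 = 3060 W
P_in = V·I·cosφ = 120 × 41.7 × 0.772 = 3863 W
η = P_out / P_in = 3060 / 3863 = 0.792 = 79.2%

79.2 %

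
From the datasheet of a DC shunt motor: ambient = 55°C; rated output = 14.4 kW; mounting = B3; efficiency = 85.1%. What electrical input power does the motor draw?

16.9 kW

P_out = 14400 W
P_in = P_out/η = 14400/0.851 = 16921 W = 16.9 kW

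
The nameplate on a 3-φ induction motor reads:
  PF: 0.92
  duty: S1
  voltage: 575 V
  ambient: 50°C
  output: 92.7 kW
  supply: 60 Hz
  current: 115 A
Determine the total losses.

12700 W

P_in = √3·V·I·cosφ = 1.732×575×115×0.92 = 105366 W
P_out = 92700 W
Losses = P_in − P_out = 105366 − 92700 = 12666 W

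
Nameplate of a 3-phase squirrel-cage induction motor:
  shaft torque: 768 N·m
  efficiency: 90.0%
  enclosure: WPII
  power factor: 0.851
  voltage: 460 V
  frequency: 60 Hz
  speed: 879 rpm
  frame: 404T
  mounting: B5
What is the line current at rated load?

116 A

ω = 2π×879/60 = 92.05 rad/s; P_out = τω = 768 × 92.05 = 70694 W
P_in = P_out / η = 70694 / 0.900 = 78549 W
I_L = P_in / (√3·V_L·cosφ) = 78549 / (1.732 × 460 × 0.851) = 116 A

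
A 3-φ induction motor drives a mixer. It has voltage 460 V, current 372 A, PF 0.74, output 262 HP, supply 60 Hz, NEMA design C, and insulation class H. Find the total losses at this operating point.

23.9 kW

P_in = √3·V·I·cosφ = 1.732×460×372×0.74 = 219321 W
P_out = 262×746 = 195452 W
Losses = P_in − P_out = 219321 − 195452 = 23869 W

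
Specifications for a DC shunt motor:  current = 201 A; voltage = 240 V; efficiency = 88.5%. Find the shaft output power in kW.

P_in = V·I = 240 × 201 = 48240 W
P_out = η·P_in = 0.885 × 48240 = 42692 W

42.7 kW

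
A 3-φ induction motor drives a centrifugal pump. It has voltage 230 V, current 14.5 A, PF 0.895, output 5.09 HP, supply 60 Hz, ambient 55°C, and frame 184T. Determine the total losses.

P_in = √3·V·I·cosφ = 1.732×230×14.5×0.895 = 5170 W
P_out = 5.09×746 = 3797 W
Losses = P_in − P_out = 5170 − 3797 = 1373 W

1370 W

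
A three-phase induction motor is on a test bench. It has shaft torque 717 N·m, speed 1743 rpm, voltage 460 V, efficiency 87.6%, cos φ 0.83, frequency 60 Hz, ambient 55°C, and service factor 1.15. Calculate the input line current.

226 A

ω = 2π×1743/60 = 182.5 rad/s; P_out = τω = 717 × 182.5 = 130853 W
P_in = P_out / η = 130853 / 0.876 = 149376 W
I_L = P_in / (√3·V_L·cosφ) = 149376 / (1.732 × 460 × 0.83) = 226 A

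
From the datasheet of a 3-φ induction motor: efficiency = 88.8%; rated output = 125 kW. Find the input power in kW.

P_out = 125000 W
P_in = P_out/η = 125000/0.888 = 140766 W = 141 kW

141 kW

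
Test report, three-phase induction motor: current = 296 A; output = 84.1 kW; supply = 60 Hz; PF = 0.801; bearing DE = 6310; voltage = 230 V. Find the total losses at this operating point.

10400 W

P_in = √3·V·I·cosφ = 1.732×230×296×0.801 = 94450 W
P_out = 84100 W
Losses = P_in − P_out = 94450 − 84100 = 10350 W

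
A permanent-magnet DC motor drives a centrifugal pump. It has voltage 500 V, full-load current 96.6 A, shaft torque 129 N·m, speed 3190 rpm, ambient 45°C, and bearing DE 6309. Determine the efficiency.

ω = 2π × 3190/60 = 334.1 rad/s; P_out = τω = 129 × 334.1 = 43099 W
P_in = V·I = 500 × 96.6 = 48300 W
η = P_out / P_in = 43099 / 48300 = 0.892 = 89.2%

89.2 %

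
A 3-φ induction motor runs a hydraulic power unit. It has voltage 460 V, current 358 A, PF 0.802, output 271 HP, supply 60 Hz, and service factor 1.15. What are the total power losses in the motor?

P_in = √3·V·I·cosφ = 1.732×460×358×0.802 = 228751 W
P_out = 271×746 = 202166 W
Losses = P_in − P_out = 228751 − 202166 = 26585 W

26.6 kW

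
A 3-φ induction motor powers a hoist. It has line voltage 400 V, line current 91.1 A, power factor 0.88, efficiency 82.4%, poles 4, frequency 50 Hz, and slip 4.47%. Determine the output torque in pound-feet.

P_in = √3·V·I·cosφ = 1.732 × 400 × 91.1 × 0.88 = 55540 W
P_out = η·P_in = 0.824 × 55540 = 45765 W
n_s = 120×50/4 = 1500 rpm; n = 1500×(1−0.0447) = 1433 rpm
ω = 2π×1433/60 = 150.1 rad/s
τ = P_out/ω = 45765/150.1 = 304.9 N·m
In lb·ft: 304.9/1.356 = 225 lb·ft

225 lb·ft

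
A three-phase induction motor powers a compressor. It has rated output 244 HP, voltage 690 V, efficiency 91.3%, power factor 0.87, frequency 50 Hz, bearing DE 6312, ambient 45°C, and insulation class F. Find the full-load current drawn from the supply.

192 A

P_out = 244 × 746 = 182024 W
P_in = P_out / η = 182024 / 0.913 = 199369 W
I_L = P_in / (√3·V_L·cosφ) = 199369 / (1.732 × 690 × 0.87) = 192 A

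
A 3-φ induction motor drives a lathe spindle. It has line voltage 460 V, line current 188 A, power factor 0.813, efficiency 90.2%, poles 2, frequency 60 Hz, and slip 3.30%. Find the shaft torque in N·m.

301 N·m

P_in = √3·V·I·cosφ = 1.732 × 460 × 188 × 0.813 = 121774 W
P_out = η·P_in = 0.902 × 121774 = 109840 W
n_s = 120×60/2 = 3600 rpm; n = 3600×(1−0.033) = 3481 rpm
ω = 2π×3481/60 = 364.5 rad/s
τ = P_out/ω = 109840/364.5 = 301 N·m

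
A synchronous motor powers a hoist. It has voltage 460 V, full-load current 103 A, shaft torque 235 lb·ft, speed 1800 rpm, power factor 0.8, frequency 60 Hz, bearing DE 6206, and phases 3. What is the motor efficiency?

91.5 %

τ = 235 lb·ft × 1.356 = 318.7 N·m
ω = 2π × 1800/60 = 188.5 rad/s; P_out = τω = 318.7 × 188.5 = 60075 W
P_in = √3·V_L·I_L·cosφ = 1.732 × 460 × 103 × 0.8 = 65650 W
η = P_out / P_in = 60075 / 65650 = 0.915 = 91.5%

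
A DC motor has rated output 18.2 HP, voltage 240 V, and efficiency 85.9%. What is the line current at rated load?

65.9 A

P_out = 18.2 × 746 = 13577 W
P_in = P_out / η = 13577 / 0.859 = 15806 W
I = P_in / V = 15806 / 240 = 65.9 A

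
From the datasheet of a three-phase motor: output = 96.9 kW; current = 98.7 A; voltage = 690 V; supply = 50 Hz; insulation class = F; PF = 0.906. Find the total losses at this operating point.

9970 W

P_in = √3·V·I·cosφ = 1.732×690×98.7×0.906 = 106867 W
P_out = 96900 W
Losses = P_in − P_out = 106867 − 96900 = 9967 W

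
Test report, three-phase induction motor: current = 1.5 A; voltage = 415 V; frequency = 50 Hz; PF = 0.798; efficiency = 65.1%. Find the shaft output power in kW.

P_in = √3·V·I·cosφ = 1.732 × 415 × 1.5 × 0.798 = 860 W
P_out = η·P_in = 0.651 × 860 = 560 W

0.56 kW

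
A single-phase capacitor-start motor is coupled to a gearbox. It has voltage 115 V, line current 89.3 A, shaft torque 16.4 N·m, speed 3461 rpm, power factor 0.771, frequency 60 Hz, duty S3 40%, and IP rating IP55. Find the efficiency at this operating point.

ω = 2π × 3461/60 = 362.4 rad/s; P_out = τω = 16.4 × 362.4 = 5943 W
P_in = V·I·cosφ = 115 × 89.3 × 0.771 = 7918 W
η = P_out / P_in = 5943 / 7918 = 0.751 = 75.1%

75.1 %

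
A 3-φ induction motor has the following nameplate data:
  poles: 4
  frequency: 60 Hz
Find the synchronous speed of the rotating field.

1800 rpm

n_s = 120f/p = 120×60/4 = 1800 rpm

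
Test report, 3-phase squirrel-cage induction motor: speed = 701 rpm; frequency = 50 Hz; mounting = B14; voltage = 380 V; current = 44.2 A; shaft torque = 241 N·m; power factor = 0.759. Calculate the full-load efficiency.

ω = 2π × 701/60 = 73.41 rad/s; P_out = τω = 241 × 73.41 = 17692 W
P_in = √3·V_L·I_L·cosφ = 1.732 × 380 × 44.2 × 0.759 = 22080 W
η = P_out / P_in = 17692 / 22080 = 0.801 = 80.1%

80.1 %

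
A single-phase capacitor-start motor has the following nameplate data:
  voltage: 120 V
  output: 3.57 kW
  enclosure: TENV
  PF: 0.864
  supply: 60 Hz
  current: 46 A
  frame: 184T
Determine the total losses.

1200 W

P_in = V·I·cosφ = 120×46×0.864 = 4769 W
P_out = 3570 W
Losses = P_in − P_out = 4769 − 3570 = 1199 W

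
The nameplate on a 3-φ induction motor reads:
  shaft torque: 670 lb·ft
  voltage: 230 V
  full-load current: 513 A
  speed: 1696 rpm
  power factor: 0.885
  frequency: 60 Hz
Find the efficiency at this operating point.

τ = 670 lb·ft × 1.356 = 908.5 N·m
ω = 2π × 1696/60 = 177.6 rad/s; P_out = τω = 908.5 × 177.6 = 161350 W
P_in = √3·V_L·I_L·cosφ = 1.732 × 230 × 513 × 0.885 = 180857 W
η = P_out / P_in = 161350 / 180857 = 0.892 = 89.2%

89.2 %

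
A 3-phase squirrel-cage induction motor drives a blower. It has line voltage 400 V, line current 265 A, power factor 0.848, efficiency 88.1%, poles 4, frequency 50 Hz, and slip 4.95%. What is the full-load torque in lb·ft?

P_in = √3·V·I·cosφ = 1.732 × 400 × 265 × 0.848 = 155686 W
P_out = η·P_in = 0.881 × 155686 = 137159 W
n_s = 120×50/4 = 1500 rpm; n = 1500×(1−0.0495) = 1426 rpm
ω = 2π×1426/60 = 149.3 rad/s
τ = P_out/ω = 137159/149.3 = 918.7 N·m
In lb·ft: 918.7/1.356 = 678 lb·ft

678 lb·ft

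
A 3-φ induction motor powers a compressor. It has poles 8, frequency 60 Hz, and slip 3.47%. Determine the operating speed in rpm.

869 rpm

n_s = 120f/p = 120×60/8 = 900 rpm
n = n_s(1 − s) = 900 × (1 − 0.0347) = 869 rpm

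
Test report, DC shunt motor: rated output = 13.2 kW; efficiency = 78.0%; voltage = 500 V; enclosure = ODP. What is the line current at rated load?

P_out = 13.2 kW = 13200 W
P_in = P_out / η = 13200 / 0.780 = 16923 W
I = P_in / V = 16923 / 500 = 33.8 A

33.8 A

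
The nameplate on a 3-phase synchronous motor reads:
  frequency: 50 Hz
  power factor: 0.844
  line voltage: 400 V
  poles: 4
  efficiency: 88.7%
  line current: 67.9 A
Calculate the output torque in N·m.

224 N·m

P_in = √3·V·I·cosφ = 1.732 × 400 × 67.9 × 0.844 = 39703 W
P_out = η·P_in = 0.887 × 39703 = 35217 W
n = n_s = 120×50/4 = 1500 rpm (synchronous)
ω = 2π×1500/60 = 157.1 rad/s
τ = P_out/ω = 35217/157.1 = 224 N·m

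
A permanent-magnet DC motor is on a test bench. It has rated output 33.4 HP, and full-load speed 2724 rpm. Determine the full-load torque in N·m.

P_out = 33.4 × 746 = 24916 W
ω = 2π × 2724/60 = 285.3 rad/s
τ = P_out/ω = 24916/285.3 = 87.3 N·m

87.3 N·m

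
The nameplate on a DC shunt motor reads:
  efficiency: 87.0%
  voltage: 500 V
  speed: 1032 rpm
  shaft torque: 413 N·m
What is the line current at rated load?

103 A

ω = 2π×1032/60 = 108.1 rad/s; P_out = τω = 413 × 108.1 = 44645 W
P_in = P_out / η = 44645 / 0.870 = 51316 W
I = P_in / V = 51316 / 500 = 103 A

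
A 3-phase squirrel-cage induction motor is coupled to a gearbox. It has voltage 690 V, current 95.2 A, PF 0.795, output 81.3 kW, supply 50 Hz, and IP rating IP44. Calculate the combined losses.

9150 W

P_in = √3·V·I·cosφ = 1.732×690×95.2×0.795 = 90448 W
P_out = 81300 W
Losses = P_in − P_out = 90448 − 81300 = 9148 W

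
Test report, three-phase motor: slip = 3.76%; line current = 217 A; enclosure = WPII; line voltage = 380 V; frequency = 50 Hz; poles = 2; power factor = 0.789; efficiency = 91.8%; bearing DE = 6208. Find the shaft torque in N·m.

342 N·m

P_in = √3·V·I·cosφ = 1.732 × 380 × 217 × 0.789 = 112686 W
P_out = η·P_in = 0.918 × 112686 = 103446 W
n_s = 120×50/2 = 3000 rpm; n = 3000×(1−0.0376) = 2887 rpm
ω = 2π×2887/60 = 302.3 rad/s
τ = P_out/ω = 103446/302.3 = 342 N·m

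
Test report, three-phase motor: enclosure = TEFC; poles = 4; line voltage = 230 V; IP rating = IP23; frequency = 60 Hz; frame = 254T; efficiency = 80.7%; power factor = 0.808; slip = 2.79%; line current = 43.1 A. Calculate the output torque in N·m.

P_in = √3·V·I·cosφ = 1.732 × 230 × 43.1 × 0.808 = 13873 W
P_out = η·P_in = 0.807 × 13873 = 11196 W
n_s = 120×60/4 = 1800 rpm; n = 1800×(1−0.0279) = 1750 rpm
ω = 2π×1750/60 = 183.3 rad/s
τ = P_out/ω = 11196/183.3 = 61.1 N·m

61.1 N·m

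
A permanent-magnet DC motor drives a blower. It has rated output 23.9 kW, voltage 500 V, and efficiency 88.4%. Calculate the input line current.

54.1 A

P_out = 23.9 kW = 23900 W
P_in = P_out / η = 23900 / 0.884 = 27036 W
I = P_in / V = 27036 / 500 = 54.1 A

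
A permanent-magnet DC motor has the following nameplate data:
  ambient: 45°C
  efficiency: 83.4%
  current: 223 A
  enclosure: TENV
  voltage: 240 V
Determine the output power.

P_in = V·I = 240 × 223 = 53520 W
P_out = η·P_in = 0.834 × 53520 = 44636 W

44.6 kW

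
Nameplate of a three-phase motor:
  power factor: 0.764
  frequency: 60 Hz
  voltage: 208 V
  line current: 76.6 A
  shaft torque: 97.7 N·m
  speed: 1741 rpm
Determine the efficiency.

84.5 %

ω = 2π × 1741/60 = 182.3 rad/s; P_out = τω = 97.7 × 182.3 = 17811 W
P_in = √3·V_L·I_L·cosφ = 1.732 × 208 × 76.6 × 0.764 = 21083 W
η = P_out / P_in = 17811 / 21083 = 0.845 = 84.5%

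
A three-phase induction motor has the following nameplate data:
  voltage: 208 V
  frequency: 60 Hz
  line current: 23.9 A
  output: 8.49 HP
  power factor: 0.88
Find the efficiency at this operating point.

83.6 %

P_out = 8.49 × 746 = 6334 W
P_in = √3·V_L·I_L·cosφ = 1.732 × 208 × 23.9 × 0.88 = 7577 W
η = P_out / P_in = 6334 / 7577 = 0.836 = 83.6%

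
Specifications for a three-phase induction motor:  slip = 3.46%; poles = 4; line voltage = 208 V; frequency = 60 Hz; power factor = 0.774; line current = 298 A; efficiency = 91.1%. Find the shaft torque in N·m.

P_in = √3·V·I·cosφ = 1.732 × 208 × 298 × 0.774 = 83094 W
P_out = η·P_in = 0.911 × 83094 = 75699 W
n_s = 120×60/4 = 1800 rpm; n = 1800×(1−0.0346) = 1738 rpm
ω = 2π×1738/60 = 182 rad/s
τ = P_out/ω = 75699/182 = 416 N·m

416 N·m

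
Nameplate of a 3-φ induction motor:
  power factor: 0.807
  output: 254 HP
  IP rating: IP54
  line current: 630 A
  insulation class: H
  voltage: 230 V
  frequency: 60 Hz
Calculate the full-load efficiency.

P_out = 254 × 746 = 189484 W
P_in = √3·V_L·I_L·cosφ = 1.732 × 230 × 630 × 0.807 = 202530 W
η = P_out / P_in = 189484 / 202530 = 0.936 = 93.6%

93.6 %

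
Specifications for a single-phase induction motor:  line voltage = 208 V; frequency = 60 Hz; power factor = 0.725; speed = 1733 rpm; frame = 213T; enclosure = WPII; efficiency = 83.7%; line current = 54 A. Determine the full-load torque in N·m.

P_in = V·I·cosφ = 208 × 54 × 0.725 = 8143 W
P_out = η·P_in = 0.837 × 8143 = 6816 W
n = 1733 rpm
ω = 2π×1733/60 = 181.5 rad/s
τ = P_out/ω = 6816/181.5 = 37.6 N·m

37.6 N·m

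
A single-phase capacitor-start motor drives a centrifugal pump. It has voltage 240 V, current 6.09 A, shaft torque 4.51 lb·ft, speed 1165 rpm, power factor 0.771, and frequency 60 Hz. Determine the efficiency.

τ = 4.51 lb·ft × 1.356 = 6.116 N·m
ω = 2π × 1165/60 = 122 rad/s; P_out = τω = 6.116 × 122 = 746 W
P_in = V·I·cosφ = 240 × 6.09 × 0.771 = 1127 W
η = P_out / P_in = 746 / 1127 = 0.662 = 66.2%

66.2 %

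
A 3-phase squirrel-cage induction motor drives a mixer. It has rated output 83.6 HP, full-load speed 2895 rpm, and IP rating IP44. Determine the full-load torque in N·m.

P_out = 83.6 × 746 = 62366 W
ω = 2π × 2895/60 = 303.2 rad/s
τ = P_out/ω = 62366/303.2 = 206 N·m

206 N·m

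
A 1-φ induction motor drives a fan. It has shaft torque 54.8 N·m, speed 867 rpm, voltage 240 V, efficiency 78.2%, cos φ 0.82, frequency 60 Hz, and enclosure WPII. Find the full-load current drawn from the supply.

32.3 A

ω = 2π×867/60 = 90.79 rad/s; P_out = τω = 54.8 × 90.79 = 4975 W
P_in = P_out / η = 4975 / 0.782 = 6362 W
I = P_in / (V·cosφ) = 6362 / (240 × 0.82) = 32.3 A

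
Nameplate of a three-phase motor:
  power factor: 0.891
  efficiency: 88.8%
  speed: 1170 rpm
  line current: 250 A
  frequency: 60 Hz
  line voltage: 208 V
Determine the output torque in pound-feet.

P_in = √3·V·I·cosφ = 1.732 × 208 × 250 × 0.891 = 80247 W
P_out = η·P_in = 0.888 × 80247 = 71259 W
n = 1170 rpm
ω = 2π×1170/60 = 122.5 rad/s
τ = P_out/ω = 71259/122.5 = 581.7 N·m
In lb·ft: 581.7/1.356 = 429 lb·ft

429 lb·ft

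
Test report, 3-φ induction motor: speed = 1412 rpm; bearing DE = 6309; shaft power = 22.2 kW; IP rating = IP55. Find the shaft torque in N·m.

ω = 2π × 1412/60 = 147.9 rad/s
τ = P/ω = 22200/147.9 = 150 N·m

150 N·m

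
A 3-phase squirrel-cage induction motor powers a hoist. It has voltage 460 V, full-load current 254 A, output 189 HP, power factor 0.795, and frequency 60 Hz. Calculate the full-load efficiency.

87.6 %

P_out = 189 × 746 = 140994 W
P_in = √3·V_L·I_L·cosφ = 1.732 × 460 × 254 × 0.795 = 160882 W
η = P_out / P_in = 140994 / 160882 = 0.876 = 87.6%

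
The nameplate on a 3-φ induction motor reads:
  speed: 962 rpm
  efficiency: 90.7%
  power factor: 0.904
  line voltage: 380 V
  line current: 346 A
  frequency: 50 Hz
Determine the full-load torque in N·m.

1850 N·m

P_in = √3·V·I·cosφ = 1.732 × 380 × 346 × 0.904 = 205862 W
P_out = η·P_in = 0.907 × 205862 = 186717 W
n = 962 rpm
ω = 2π×962/60 = 100.7 rad/s
τ = P_out/ω = 186717/100.7 = 1850 N·m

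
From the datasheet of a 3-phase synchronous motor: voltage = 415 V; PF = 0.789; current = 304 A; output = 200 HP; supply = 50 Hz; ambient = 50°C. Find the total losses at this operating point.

23200 W

P_in = √3·V·I·cosφ = 1.732×415×304×0.789 = 172404 W
P_out = 200×746 = 149200 W
Losses = P_in − P_out = 172404 − 149200 = 23204 W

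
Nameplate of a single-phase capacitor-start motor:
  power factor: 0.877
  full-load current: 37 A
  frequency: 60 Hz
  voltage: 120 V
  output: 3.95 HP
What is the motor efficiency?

P_out = 3.95 × 746 = 2947 W
P_in = V·I·cosφ = 120 × 37 × 0.877 = 3894 W
η = P_out / P_in = 2947 / 3894 = 0.757 = 75.7%

75.7 %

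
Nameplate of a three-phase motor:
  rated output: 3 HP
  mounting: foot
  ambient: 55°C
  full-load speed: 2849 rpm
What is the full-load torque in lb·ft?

P_out = 3 × 746 = 2238 W
ω = 2π × 2849/60 = 298.3 rad/s
τ = P_out/ω = 2238/298.3 = 7.503 N·m
In lb·ft: 7.503/1.356 = 5.53 lb·ft

5.53 lb·ft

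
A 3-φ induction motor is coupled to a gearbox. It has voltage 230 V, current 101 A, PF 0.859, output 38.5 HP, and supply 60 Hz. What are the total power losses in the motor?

P_in = √3·V·I·cosφ = 1.732×230×101×0.859 = 34561 W
P_out = 38.5×746 = 28721 W
Losses = P_in − P_out = 34561 − 28721 = 5840 W

5.84 kW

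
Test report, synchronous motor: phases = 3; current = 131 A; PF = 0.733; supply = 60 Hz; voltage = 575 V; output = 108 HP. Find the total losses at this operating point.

P_in = √3·V·I·cosφ = 1.732×575×131×0.733 = 95629 W
P_out = 108×746 = 80568 W
Losses = P_in − P_out = 95629 − 80568 = 15061 W

15.1 kW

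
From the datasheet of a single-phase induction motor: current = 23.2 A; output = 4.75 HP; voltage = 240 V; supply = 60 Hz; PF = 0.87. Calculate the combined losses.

1.3 kW

P_in = V·I·cosφ = 240×23.2×0.87 = 4844 W
P_out = 4.75×746 = 3544 W
Losses = P_in − P_out = 4844 − 3544 = 1300 W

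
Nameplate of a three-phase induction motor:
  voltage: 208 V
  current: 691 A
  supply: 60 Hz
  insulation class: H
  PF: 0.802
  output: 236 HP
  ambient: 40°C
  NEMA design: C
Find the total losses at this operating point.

P_in = √3·V·I·cosφ = 1.732×208×691×0.802 = 199647 W
P_out = 236×746 = 176056 W
Losses = P_in − P_out = 199647 − 176056 = 23591 W

23.6 kW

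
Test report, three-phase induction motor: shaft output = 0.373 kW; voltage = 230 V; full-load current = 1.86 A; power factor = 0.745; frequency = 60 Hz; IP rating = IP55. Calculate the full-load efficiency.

P_out = 0.373 kW = 373 W
P_in = √3·V_L·I_L·cosφ = 1.732 × 230 × 1.86 × 0.745 = 552 W
η = P_out / P_in = 373 / 552 = 0.676 = 67.6%

67.6 %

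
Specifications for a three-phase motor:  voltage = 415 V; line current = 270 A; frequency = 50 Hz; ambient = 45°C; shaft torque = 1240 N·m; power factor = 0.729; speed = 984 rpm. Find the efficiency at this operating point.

90.3 %

ω = 2π × 984/60 = 103 rad/s; P_out = τω = 1240 × 103 = 127720 W
P_in = √3·V_L·I_L·cosφ = 1.732 × 415 × 270 × 0.729 = 141477 W
η = P_out / P_in = 127720 / 141477 = 0.903 = 90.3%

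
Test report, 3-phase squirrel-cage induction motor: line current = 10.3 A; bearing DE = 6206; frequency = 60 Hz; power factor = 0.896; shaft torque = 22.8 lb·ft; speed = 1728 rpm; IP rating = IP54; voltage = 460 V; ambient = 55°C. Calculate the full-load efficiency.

76.1 %

τ = 22.8 lb·ft × 1.356 = 30.92 N·m
ω = 2π × 1728/60 = 181 rad/s; P_out = τω = 30.92 × 181 = 5597 W
P_in = √3·V_L·I_L·cosφ = 1.732 × 460 × 10.3 × 0.896 = 7353 W
η = P_out / P_in = 5597 / 7353 = 0.761 = 76.1%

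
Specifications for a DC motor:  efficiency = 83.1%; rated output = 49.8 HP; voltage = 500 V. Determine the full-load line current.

P_out = 49.8 × 746 = 37151 W
P_in = P_out / η = 37151 / 0.831 = 44706 W
I = P_in / V = 44706 / 500 = 89.4 A

89.4 A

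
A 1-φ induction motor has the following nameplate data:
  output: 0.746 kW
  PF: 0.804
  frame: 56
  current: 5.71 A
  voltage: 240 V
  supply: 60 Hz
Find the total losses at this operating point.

356 W

P_in = V·I·cosφ = 240×5.71×0.804 = 1102 W
P_out = 746 W
Losses = P_in − P_out = 1102 − 746 = 356 W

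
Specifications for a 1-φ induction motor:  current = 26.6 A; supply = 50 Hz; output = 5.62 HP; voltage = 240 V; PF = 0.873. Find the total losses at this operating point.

P_in = V·I·cosφ = 240×26.6×0.873 = 5573 W
P_out = 5.62×746 = 4193 W
Losses = P_in − P_out = 5573 − 4193 = 1380 W

1.38 kW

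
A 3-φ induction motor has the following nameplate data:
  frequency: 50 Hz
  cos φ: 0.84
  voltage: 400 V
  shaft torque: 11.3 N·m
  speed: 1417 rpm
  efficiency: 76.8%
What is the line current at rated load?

3.75 A

ω = 2π×1417/60 = 148.4 rad/s; P_out = τω = 11.3 × 148.4 = 1677 W
P_in = P_out / η = 1677 / 0.768 = 2184 W
I_L = P_in / (√3·V_L·cosφ) = 2184 / (1.732 × 400 × 0.84) = 3.75 A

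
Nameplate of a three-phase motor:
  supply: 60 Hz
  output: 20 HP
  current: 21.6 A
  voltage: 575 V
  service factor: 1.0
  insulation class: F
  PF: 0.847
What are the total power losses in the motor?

3300 W

P_in = √3·V·I·cosφ = 1.732×575×21.6×0.847 = 18220 W
P_out = 20×746 = 14920 W
Losses = P_in − P_out = 18220 − 14920 = 3300 W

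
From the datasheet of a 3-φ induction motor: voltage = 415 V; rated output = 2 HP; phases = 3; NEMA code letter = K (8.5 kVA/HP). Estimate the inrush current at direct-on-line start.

S_LR = 8.5 × 2 = 17 kVA
I_LR = S_LR/(√3·V_L) = 17000/(1.732×415) = 23.7 A

23.7 A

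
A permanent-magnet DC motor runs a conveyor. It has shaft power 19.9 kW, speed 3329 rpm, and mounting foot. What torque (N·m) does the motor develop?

ω = 2π × 3329/60 = 348.6 rad/s
τ = P/ω = 19900/348.6 = 57.1 N·m

57.1 N·m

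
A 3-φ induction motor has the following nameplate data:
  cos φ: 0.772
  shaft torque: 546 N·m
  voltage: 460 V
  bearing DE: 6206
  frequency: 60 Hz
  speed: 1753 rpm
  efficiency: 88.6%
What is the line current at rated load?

ω = 2π×1753/60 = 183.6 rad/s; P_out = τω = 546 × 183.6 = 100246 W
P_in = P_out / η = 100246 / 0.886 = 113144 W
I_L = P_in / (√3·V_L·cosφ) = 113144 / (1.732 × 460 × 0.772) = 184 A

184 A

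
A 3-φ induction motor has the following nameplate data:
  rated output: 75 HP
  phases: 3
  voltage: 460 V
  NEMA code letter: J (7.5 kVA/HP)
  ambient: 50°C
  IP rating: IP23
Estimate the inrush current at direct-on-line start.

706 A

S_LR = 7.5 × 75 = 562.5 kVA
I_LR = S_LR/(√3·V_L) = 562500/(1.732×460) = 706 A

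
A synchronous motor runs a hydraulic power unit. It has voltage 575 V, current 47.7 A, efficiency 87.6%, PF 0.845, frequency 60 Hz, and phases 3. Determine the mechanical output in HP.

P_in = √3·V·I·cosφ = 1.732 × 575 × 47.7 × 0.845 = 40141 W
P_out = η·P_in = 0.876 × 40141 = 35164 W
= 35164/746 = 47.1 HP

47.1 HP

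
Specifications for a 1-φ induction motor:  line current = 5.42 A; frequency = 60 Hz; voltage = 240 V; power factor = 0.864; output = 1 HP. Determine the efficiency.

P_out = 1 × 746 = 746 W
P_in = V·I·cosφ = 240 × 5.42 × 0.864 = 1124 W
η = P_out / P_in = 746 / 1124 = 0.664 = 66.4%

66.4 %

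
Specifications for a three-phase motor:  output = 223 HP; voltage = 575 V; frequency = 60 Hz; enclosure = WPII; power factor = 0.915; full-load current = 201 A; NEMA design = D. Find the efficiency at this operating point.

P_out = 223 × 746 = 166358 W
P_in = √3·V_L·I_L·cosφ = 1.732 × 575 × 201 × 0.915 = 183161 W
η = P_out / P_in = 166358 / 183161 = 0.908 = 90.8%

90.8 %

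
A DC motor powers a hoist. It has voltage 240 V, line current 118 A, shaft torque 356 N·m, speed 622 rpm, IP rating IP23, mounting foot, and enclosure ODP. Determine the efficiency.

ω = 2π × 622/60 = 65.14 rad/s; P_out = τω = 356 × 65.14 = 23190 W
P_in = V·I = 240 × 118 = 28320 W
η = P_out / P_in = 23190 / 28320 = 0.819 = 81.9%

81.9 %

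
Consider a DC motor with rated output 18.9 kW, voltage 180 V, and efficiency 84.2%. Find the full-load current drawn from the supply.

P_out = 18.9 kW = 18900 W
P_in = P_out / η = 18900 / 0.842 = 22447 W
I = P_in / V = 22447 / 180 = 125 A

125 A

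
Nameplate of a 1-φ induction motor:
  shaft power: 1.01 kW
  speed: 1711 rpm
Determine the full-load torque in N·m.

ω = 2π × 1711/60 = 179.2 rad/s
τ = P/ω = 1010/179.2 = 5.64 N·m

5.64 N·m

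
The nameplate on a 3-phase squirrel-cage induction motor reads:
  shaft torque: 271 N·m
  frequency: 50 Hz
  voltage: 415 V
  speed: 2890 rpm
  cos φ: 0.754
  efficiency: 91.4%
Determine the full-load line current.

166 A

ω = 2π×2890/60 = 302.6 rad/s; P_out = τω = 271 × 302.6 = 82005 W
P_in = P_out / η = 82005 / 0.914 = 89721 W
I_L = P_in / (√3·V_L·cosφ) = 89721 / (1.732 × 415 × 0.754) = 166 A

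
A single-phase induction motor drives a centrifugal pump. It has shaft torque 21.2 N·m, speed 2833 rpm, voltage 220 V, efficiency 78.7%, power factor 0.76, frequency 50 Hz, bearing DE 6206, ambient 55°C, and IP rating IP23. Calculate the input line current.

ω = 2π×2833/60 = 296.7 rad/s; P_out = τω = 21.2 × 296.7 = 6290 W
P_in = P_out / η = 6290 / 0.787 = 7992 W
I = P_in / (V·cosφ) = 7992 / (220 × 0.76) = 47.8 A

47.8 A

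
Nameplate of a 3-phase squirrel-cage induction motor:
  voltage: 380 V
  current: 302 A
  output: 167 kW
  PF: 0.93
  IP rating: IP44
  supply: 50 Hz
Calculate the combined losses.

P_in = √3·V·I·cosφ = 1.732×380×302×0.93 = 184851 W
P_out = 167000 W
Losses = P_in − P_out = 184851 − 167000 = 17851 W

17900 W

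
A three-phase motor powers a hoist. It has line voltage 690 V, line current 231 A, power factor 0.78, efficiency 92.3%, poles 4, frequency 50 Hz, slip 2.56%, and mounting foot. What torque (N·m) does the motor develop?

P_in = √3·V·I·cosφ = 1.732 × 690 × 231 × 0.78 = 215330 W
P_out = η·P_in = 0.923 × 215330 = 198750 W
n_s = 120×50/4 = 1500 rpm; n = 1500×(1−0.0256) = 1462 rpm
ω = 2π×1462/60 = 153.1 rad/s
τ = P_out/ω = 198750/153.1 = 1300 N·m

1300 N·m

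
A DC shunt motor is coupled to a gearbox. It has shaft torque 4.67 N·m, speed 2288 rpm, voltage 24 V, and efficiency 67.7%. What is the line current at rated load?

ω = 2π×2288/60 = 239.6 rad/s; P_out = τω = 4.67 × 239.6 = 1119 W
P_in = P_out / η = 1119 / 0.677 = 1653 W
I = P_in / V = 1653 / 24 = 68.9 A

68.9 A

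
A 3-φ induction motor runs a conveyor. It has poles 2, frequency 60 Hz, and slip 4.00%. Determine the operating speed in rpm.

n_s = 120f/p = 120×60/2 = 3600 rpm
n = n_s(1 − s) = 3600 × (1 − 0.04) = 3456 rpm

3456 rpm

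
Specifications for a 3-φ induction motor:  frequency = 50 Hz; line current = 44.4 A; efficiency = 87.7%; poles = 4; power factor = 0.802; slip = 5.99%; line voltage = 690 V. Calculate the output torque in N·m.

253 N·m

P_in = √3·V·I·cosφ = 1.732 × 690 × 44.4 × 0.802 = 42555 W
P_out = η·P_in = 0.877 × 42555 = 37321 W
n_s = 120×50/4 = 1500 rpm; n = 1500×(1−0.0599) = 1410 rpm
ω = 2π×1410/60 = 147.7 rad/s
τ = P_out/ω = 37321/147.7 = 253 N·m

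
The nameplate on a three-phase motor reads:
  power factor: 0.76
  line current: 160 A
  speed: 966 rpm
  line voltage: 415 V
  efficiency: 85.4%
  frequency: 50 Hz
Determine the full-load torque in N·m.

P_in = √3·V·I·cosφ = 1.732 × 415 × 160 × 0.76 = 87404 W
P_out = η·P_in = 0.854 × 87404 = 74643 W
n = 966 rpm
ω = 2π×966/60 = 101.2 rad/s
τ = P_out/ω = 74643/101.2 = 738 N·m

738 N·m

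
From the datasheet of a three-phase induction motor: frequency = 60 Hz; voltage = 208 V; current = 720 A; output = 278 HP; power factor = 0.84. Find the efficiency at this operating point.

P_out = 278 × 746 = 207388 W
P_in = √3·V_L·I_L·cosφ = 1.732 × 208 × 720 × 0.84 = 217883 W
η = P_out / P_in = 207388 / 217883 = 0.952 = 95.2%

95.2 %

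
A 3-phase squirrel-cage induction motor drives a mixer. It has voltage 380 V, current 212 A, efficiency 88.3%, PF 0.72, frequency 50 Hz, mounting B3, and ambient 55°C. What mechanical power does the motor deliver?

P_in = √3·V·I·cosφ = 1.732 × 380 × 212 × 0.72 = 100462 W
P_out = η·P_in = 0.883 × 100462 = 88708 W

88.7 kW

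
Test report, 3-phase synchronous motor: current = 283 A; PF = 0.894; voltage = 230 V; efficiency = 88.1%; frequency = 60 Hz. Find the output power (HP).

119 HP

P_in = √3·V·I·cosφ = 1.732 × 230 × 283 × 0.894 = 100786 W
P_out = η·P_in = 0.881 × 100786 = 88792 W
= 88792/746 = 119 HP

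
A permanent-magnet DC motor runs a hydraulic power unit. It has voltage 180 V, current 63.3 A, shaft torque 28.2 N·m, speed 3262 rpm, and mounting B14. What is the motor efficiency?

ω = 2π × 3262/60 = 341.6 rad/s; P_out = τω = 28.2 × 341.6 = 9633 W
P_in = V·I = 180 × 63.3 = 11394 W
η = P_out / P_in = 9633 / 11394 = 0.845 = 84.5%

84.5 %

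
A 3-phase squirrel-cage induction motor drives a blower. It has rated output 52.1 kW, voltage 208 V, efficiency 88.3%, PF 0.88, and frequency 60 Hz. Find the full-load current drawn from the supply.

186 A

P_out = 52.1 kW = 52100 W
P_in = P_out / η = 52100 / 0.883 = 59003 W
I_L = P_in / (√3·V_L·cosφ) = 59003 / (1.732 × 208 × 0.88) = 186 A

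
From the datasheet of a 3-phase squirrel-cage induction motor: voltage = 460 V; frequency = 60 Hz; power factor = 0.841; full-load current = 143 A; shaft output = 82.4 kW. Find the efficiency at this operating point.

86.0 %

P_out = 82.4 kW = 82400 W
P_in = √3·V_L·I_L·cosφ = 1.732 × 460 × 143 × 0.841 = 95816 W
η = P_out / P_in = 82400 / 95816 = 0.860 = 86.0%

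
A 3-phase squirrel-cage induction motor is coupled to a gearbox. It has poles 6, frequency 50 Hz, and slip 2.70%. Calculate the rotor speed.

n_s = 120f/p = 120×50/6 = 1000 rpm
n = n_s(1 − s) = 1000 × (1 − 0.027) = 973 rpm

973 rpm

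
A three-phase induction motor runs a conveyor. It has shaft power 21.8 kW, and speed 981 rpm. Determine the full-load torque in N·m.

ω = 2π × 981/60 = 102.7 rad/s
τ = P/ω = 21800/102.7 = 212 N·m

212 N·m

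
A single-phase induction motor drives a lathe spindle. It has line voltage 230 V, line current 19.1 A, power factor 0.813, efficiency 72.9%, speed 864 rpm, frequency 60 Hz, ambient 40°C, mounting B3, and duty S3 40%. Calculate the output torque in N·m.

28.8 N·m

P_in = V·I·cosφ = 230 × 19.1 × 0.813 = 3572 W
P_out = η·P_in = 0.729 × 3572 = 2604 W
n = 864 rpm
ω = 2π×864/60 = 90.48 rad/s
τ = P_out/ω = 2604/90.48 = 28.8 N·m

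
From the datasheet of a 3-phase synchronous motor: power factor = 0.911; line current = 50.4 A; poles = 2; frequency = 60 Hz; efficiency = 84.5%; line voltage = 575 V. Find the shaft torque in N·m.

102 N·m

P_in = √3·V·I·cosφ = 1.732 × 575 × 50.4 × 0.911 = 45726 W
P_out = η·P_in = 0.845 × 45726 = 38638 W
n = n_s = 120×60/2 = 3600 rpm (synchronous)
ω = 2π×3600/60 = 377 rad/s
τ = P_out/ω = 38638/377 = 102 N·m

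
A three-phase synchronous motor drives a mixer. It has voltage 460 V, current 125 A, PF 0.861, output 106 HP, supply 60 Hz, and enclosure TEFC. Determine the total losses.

6670 W

P_in = √3·V·I·cosφ = 1.732×460×125×0.861 = 85747 W
P_out = 106×746 = 79076 W
Losses = P_in − P_out = 85747 − 79076 = 6671 W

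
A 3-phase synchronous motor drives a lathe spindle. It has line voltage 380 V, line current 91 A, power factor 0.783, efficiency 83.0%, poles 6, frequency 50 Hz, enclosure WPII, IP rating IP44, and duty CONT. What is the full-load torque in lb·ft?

P_in = √3·V·I·cosφ = 1.732 × 380 × 91 × 0.783 = 46896 W
P_out = η·P_in = 0.83 × 46896 = 38924 W
n = n_s = 120×50/6 = 1000 rpm (synchronous)
ω = 2π×1000/60 = 104.7 rad/s
τ = P_out/ω = 38924/104.7 = 371.8 N·m
In lb·ft: 371.8/1.356 = 274 lb·ft

274 lb·ft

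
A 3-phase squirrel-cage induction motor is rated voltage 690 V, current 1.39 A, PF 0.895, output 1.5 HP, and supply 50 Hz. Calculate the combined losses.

P_in = √3·V·I·cosφ = 1.732×690×1.39×0.895 = 1487 W
P_out = 1.5×746 = 1119 W
Losses = P_in − P_out = 1487 − 1119 = 368 W

368 W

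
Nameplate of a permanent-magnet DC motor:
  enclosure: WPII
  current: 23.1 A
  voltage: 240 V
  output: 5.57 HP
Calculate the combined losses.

1390 W

P_in = V·I = 240×23.1 = 5544 W
P_out = 5.57×746 = 4155 W
Losses = P_in − P_out = 5544 − 4155 = 1389 W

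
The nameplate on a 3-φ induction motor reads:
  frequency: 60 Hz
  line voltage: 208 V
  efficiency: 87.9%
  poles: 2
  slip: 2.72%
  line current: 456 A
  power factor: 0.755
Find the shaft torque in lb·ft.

219 lb·ft

P_in = √3·V·I·cosφ = 1.732 × 208 × 456 × 0.755 = 124029 W
P_out = η·P_in = 0.879 × 124029 = 109021 W
n_s = 120×60/2 = 3600 rpm; n = 3600×(1−0.0272) = 3502 rpm
ω = 2π×3502/60 = 366.7 rad/s
τ = P_out/ω = 109021/366.7 = 297.3 N·m
In lb·ft: 297.3/1.356 = 219 lb·ft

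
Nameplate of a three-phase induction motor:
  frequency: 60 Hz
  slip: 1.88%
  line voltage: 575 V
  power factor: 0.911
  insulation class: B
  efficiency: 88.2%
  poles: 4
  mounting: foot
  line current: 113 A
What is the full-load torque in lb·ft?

P_in = √3·V·I·cosφ = 1.732 × 575 × 113 × 0.911 = 102521 W
P_out = η·P_in = 0.882 × 102521 = 90424 W
n_s = 120×60/4 = 1800 rpm; n = 1800×(1−0.0188) = 1766 rpm
ω = 2π×1766/60 = 184.9 rad/s
τ = P_out/ω = 90424/184.9 = 489 N·m
In lb·ft: 489/1.356 = 361 lb·ft

361 lb·ft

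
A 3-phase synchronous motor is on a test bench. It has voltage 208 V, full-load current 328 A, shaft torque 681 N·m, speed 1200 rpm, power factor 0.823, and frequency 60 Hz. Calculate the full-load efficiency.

88.0 %

ω = 2π × 1200/60 = 125.7 rad/s; P_out = τω = 681 × 125.7 = 85602 W
P_in = √3·V_L·I_L·cosφ = 1.732 × 208 × 328 × 0.823 = 97249 W
η = P_out / P_in = 85602 / 97249 = 0.880 = 88.0%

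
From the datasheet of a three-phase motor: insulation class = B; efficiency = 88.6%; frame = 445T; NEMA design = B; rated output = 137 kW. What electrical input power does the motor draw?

155 kW

P_out = 137000 W
P_in = P_out/η = 137000/0.886 = 154628 W = 155 kW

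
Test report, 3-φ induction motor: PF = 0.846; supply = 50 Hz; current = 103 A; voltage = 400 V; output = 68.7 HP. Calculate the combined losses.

9120 W

P_in = √3·V·I·cosφ = 1.732×400×103×0.846 = 60369 W
P_out = 68.7×746 = 51250 W
Losses = P_in − P_out = 60369 − 51250 = 9119 W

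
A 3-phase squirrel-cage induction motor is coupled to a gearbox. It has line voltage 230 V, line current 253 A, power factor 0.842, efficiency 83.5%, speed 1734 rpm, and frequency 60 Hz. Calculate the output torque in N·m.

P_in = √3·V·I·cosφ = 1.732 × 230 × 253 × 0.842 = 84861 W
P_out = η·P_in = 0.835 × 84861 = 70859 W
n = 1734 rpm
ω = 2π×1734/60 = 181.6 rad/s
τ = P_out/ω = 70859/181.6 = 390 N·m

390 N·m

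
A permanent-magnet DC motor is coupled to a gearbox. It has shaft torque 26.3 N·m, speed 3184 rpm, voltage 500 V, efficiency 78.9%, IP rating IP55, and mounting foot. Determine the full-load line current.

ω = 2π×3184/60 = 333.4 rad/s; P_out = τω = 26.3 × 333.4 = 8768 W
P_in = P_out / η = 8768 / 0.789 = 11113 W
I = P_in / V = 11113 / 500 = 22.2 A

22.2 A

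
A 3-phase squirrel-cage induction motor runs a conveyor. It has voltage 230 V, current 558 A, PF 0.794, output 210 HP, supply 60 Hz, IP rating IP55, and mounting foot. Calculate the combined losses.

P_in = √3·V·I·cosφ = 1.732×230×558×0.794 = 176494 W
P_out = 210×746 = 156660 W
Losses = P_in − P_out = 176494 − 156660 = 19834 W

19.8 kW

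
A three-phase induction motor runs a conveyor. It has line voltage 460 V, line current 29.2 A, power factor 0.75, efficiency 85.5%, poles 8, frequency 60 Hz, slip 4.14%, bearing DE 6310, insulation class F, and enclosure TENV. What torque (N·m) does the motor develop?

P_in = √3·V·I·cosφ = 1.732 × 460 × 29.2 × 0.75 = 17448 W
P_out = η·P_in = 0.855 × 17448 = 14918 W
n_s = 120×60/8 = 900 rpm; n = 900×(1−0.0414) = 863 rpm
ω = 2π×863/60 = 90.37 rad/s
τ = P_out/ω = 14918/90.37 = 165 N·m

165 N·m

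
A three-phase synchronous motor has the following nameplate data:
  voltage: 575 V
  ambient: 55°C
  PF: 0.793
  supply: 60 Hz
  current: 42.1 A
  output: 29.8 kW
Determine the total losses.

P_in = √3·V·I·cosφ = 1.732×575×42.1×0.793 = 33248 W
P_out = 29800 W
Losses = P_in − P_out = 33248 − 29800 = 3448 W

3450 W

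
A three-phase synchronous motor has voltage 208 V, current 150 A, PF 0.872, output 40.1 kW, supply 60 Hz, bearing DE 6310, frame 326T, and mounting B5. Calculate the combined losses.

P_in = √3·V·I·cosφ = 1.732×208×150×0.872 = 47121 W
P_out = 40100 W
Losses = P_in − P_out = 47121 − 40100 = 7021 W

7020 W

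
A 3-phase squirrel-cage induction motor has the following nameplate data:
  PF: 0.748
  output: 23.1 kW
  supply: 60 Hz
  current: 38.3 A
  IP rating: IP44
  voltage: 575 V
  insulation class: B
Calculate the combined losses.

P_in = √3·V·I·cosφ = 1.732×575×38.3×0.748 = 28531 W
P_out = 23100 W
Losses = P_in − P_out = 28531 − 23100 = 5431 W

5430 W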